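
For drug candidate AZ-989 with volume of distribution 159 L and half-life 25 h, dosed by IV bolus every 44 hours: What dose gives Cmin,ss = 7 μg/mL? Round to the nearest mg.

τ/t½ = 44/25 ≈ 1.76, so f = (1/2)^(44/25) ≈ 0.295248.
Cmin,ss = (D/Vd)·f/(1−f), so D = Cmin,ss·Vd·(1−f)/f.
D = 7 × 159 × (1−f)/f ≈ 7 × 159 × 2.38698 ≈ 2656.71 mg.

2657 mg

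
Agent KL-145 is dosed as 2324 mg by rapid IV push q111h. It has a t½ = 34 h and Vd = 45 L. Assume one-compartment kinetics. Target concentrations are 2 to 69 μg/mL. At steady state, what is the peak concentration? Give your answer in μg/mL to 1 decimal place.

57.6 μg/mL

k = ln2/t½ = ln2/34 ≈ 0.020387 h⁻¹; fraction remaining f = e^(−kτ) = e^(−0.020387×111) ≈ 0.1040.
At steady state, accumulation factor R = 1/(1 − e^(−kτ)) ≈ 1.1161.
Each bolus raises the concentration by D/Vd = 2324/45 ≈ 51.644 μg/mL.
Steady-state peak Cmax,ss = C₀·R ≈ 51.644 × 1.1161 ≈ 57.640 μg/mL.
Peak 57.6 μg/mL vs MTC 69 μg/mL: below toxic threshold.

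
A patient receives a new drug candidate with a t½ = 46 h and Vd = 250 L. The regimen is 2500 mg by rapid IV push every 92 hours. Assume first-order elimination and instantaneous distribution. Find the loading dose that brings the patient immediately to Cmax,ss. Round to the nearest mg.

3333 mg

f = (1/2)^(92/46) ≈ 0.250000; accumulation ratio R = 1/(1−f) ≈ 1.33333.
Loading dose to hit Cmax,ss on first dose: D_load = D_maint·R ≈ 2500 × 1.33333 ≈ 3333.32 mg.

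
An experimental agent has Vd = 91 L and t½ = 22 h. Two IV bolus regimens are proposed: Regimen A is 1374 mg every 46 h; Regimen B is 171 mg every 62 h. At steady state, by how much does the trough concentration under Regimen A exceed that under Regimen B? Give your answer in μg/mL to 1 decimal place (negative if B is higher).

4.3 μg/mL

Regimen A: f = (1/2)^(46/22) ≈ 0.2347; Cmin,ss = (1374/91)·f/(1−f) ≈ 4.630 μg/mL.
Regimen B: f = (1/2)^(62/22) ≈ 0.1418; Cmin,ss = (171/91)·f/(1−f) ≈ 0.310 μg/mL.
Difference ≈ 4.630 − 0.310 ≈ 4.320 μg/mL.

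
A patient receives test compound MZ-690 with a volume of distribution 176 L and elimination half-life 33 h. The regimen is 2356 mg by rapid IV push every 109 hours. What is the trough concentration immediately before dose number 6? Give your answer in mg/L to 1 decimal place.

1.5 mg/L

f = (1/2)^(τ/t½) = (1/2)^(109/33) ≈ 0.1013.
C₀ = D/Vd = 2356/176 ≈ 13.386 mg/L.
Before the 6th dose, 5 doses have been given. Superposition: Cmin = C₀·(f + f² + … + f^5).
≈ 13.386 × (0.1013 + 0.0103 + 0.0010 + 0.0001 + 0.0000) ≈ 13.386 × 0.1127 ≈ 1.509 mg/L.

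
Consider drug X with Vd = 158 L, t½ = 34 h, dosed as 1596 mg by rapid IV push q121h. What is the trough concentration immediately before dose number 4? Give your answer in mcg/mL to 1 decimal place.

f = (1/2)^(τ/t½) = (1/2)^(121/34) ≈ 0.0849.
C₀ = D/Vd = 1596/158 ≈ 10.101 mcg/mL.
Before the 4th dose, 3 doses have been given. Superposition: Cmin = C₀·(f + f² + … + f^3).
≈ 10.101 × (0.0849 + 0.0072 + 0.0006) ≈ 10.101 × 0.0927 ≈ 0.936 mcg/mL.

0.9 mcg/mL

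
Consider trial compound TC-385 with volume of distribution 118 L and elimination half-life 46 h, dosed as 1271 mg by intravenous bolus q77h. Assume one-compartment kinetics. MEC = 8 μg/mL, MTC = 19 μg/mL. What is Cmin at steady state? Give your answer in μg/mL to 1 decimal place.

τ/t½ = 77/46 ≈ 1.6739, so fraction remaining f = (1/2)^(77/46) ≈ 0.3134.
Single-dose peak C₀ = D/Vd = 1271/118 ≈ 10.771 μg/mL.
Steady-state trough Cmin,ss = C₀·f/(1−f) ≈ 10.771 × 0.3134/0.6866 ≈ 4.916 μg/mL.
Trough 4.9 μg/mL vs MEC 8 μg/mL: subtherapeutic.

4.9 μg/mL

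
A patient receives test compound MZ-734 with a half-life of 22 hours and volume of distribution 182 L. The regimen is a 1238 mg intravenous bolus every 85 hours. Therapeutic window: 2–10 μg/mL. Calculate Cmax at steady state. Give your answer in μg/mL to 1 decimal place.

k = ln2/t½ = ln2/22 ≈ 0.031507 h⁻¹; fraction remaining f = e^(−kτ) = e^(−0.031507×85) ≈ 0.0687.
At steady state, accumulation factor R = 1/(1 − e^(−kτ)) ≈ 1.0738.
Single-dose peak C₀ = D/Vd = 1238/182 ≈ 6.802 μg/mL.
Steady-state peak Cmax,ss = C₀·R ≈ 6.802 × 1.0738 ≈ 7.304 μg/mL.
Peak 7.3 μg/mL vs MTC 10 μg/mL: below toxic threshold.

7.3 μg/mL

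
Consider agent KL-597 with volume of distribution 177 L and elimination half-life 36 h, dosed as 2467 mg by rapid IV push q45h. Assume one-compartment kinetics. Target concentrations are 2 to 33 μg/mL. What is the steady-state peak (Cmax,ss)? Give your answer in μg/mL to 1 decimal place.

Over one 45-h interval, 45/36 ≈ 1.25 half-lives elapse, leaving f ≈ 0.4204 of each dose.
Accumulation ratio R = 1/(1 − f) ≈ 1/0.5796 ≈ 1.7253.
Each bolus raises the concentration by D/Vd = 2467/177 ≈ 13.938 μg/mL.
Steady-state peak Cmax,ss = C₀·R ≈ 13.938 × 1.7253 ≈ 24.047 μg/mL.
Peak 24.0 μg/mL vs MTC 33 μg/mL: below toxic threshold.

24.0 μg/mL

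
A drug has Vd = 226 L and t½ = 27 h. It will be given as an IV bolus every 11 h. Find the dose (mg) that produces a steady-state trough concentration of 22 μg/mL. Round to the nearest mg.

τ/t½ = 11/27 ≈ 0.40741, so f = (1/2)^(11/27) ≈ 0.753977.
Cmin,ss = (D/Vd)·f/(1−f), so D = Cmin,ss·Vd·(1−f)/f.
D = 22 × 226 × (1−f)/f ≈ 22 × 226 × 0.32630 ≈ 1622.36 mg.

1622 mg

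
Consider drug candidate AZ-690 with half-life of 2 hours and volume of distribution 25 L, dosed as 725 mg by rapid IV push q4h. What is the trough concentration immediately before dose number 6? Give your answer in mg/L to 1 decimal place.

f = (1/2)^(τ/t½) = (1/2)^(4/2) ≈ 0.2500.
C₀ = D/Vd = 725/25 ≈ 29.000 mg/L.
Before the 6th dose, 5 doses have been given. Superposition: Cmin = C₀·(f + f² + … + f^5).
≈ 29.000 × (0.2500 + 0.0625 + 0.0156 + 0.0039 + 0.0010) ≈ 29.000 × 0.3330 ≈ 9.657 mg/L.

9.7 mg/L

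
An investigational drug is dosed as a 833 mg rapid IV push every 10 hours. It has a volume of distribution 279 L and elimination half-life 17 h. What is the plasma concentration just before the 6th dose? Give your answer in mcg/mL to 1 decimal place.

f = (1/2)^(τ/t½) = (1/2)^(10/17) ≈ 0.6652.
C₀ = D/Vd = 833/279 ≈ 2.986 mcg/mL.
Before the 6th dose, 5 doses have been given. Superposition: Cmin = C₀·(f + f² + … + f^5).
≈ 2.986 × (0.6652 + 0.4425 + 0.2943 + 0.1958 + 0.1302) ≈ 2.986 × 1.7280 ≈ 5.160 mcg/mL.

5.2 mcg/mL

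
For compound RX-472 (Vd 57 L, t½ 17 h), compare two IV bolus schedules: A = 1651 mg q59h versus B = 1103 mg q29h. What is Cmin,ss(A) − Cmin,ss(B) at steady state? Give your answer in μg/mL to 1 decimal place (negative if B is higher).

-5.7 μg/mL

Regimen A: f = (1/2)^(59/17) ≈ 0.0902; Cmin,ss = (1651/57)·f/(1−f) ≈ 2.872 μg/mL.
Regimen B: f = (1/2)^(29/17) ≈ 0.3065; Cmin,ss = (1103/57)·f/(1−f) ≈ 8.552 μg/mL.
Difference ≈ 2.872 − 8.552 ≈ -5.680 μg/mL.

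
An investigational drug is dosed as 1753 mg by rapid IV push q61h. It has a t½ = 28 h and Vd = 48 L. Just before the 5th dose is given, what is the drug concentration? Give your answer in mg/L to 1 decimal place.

10.3 mg/L

f = (1/2)^(τ/t½) = (1/2)^(61/28) ≈ 0.2209.
C₀ = D/Vd = 1753/48 ≈ 36.521 mg/L.
Before the 5th dose, 4 doses have been given. Superposition: Cmin = C₀·(f + f² + … + f^4).
≈ 36.521 × (0.2209 + 0.0488 + 0.0108 + 0.0024) ≈ 36.521 × 0.2829 ≈ 10.332 mg/L.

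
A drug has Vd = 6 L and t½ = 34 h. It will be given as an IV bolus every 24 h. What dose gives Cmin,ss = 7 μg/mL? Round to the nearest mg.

27 mg

τ/t½ = 24/34 ≈ 0.70588, so f = (1/2)^(24/34) ≈ 0.613067.
Cmin,ss = (D/Vd)·f/(1−f), so D = Cmin,ss·Vd·(1−f)/f.
D = 7 × 6 × (1−f)/f ≈ 7 × 6 × 0.63114 ≈ 26.51 mg.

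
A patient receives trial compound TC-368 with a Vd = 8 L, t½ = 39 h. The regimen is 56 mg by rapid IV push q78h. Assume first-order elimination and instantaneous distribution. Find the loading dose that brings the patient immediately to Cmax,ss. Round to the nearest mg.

75 mg

f = (1/2)^(78/39) ≈ 0.250000; accumulation ratio R = 1/(1−f) ≈ 1.33333.
Loading dose to hit Cmax,ss on first dose: D_load = D_maint·R ≈ 56 × 1.33333 ≈ 74.67 mg.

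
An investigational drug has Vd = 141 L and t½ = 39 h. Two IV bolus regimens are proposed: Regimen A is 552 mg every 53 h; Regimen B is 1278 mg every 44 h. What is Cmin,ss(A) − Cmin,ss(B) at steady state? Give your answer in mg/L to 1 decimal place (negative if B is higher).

Regimen A: f = (1/2)^(53/39) ≈ 0.3899; Cmin,ss = (552/141)·f/(1−f) ≈ 2.502 mg/L.
Regimen B: f = (1/2)^(44/39) ≈ 0.4575; Cmin,ss = (1278/141)·f/(1−f) ≈ 7.644 mg/L.
Difference ≈ 2.502 − 7.644 ≈ -5.142 mg/L.

-5.1 mg/L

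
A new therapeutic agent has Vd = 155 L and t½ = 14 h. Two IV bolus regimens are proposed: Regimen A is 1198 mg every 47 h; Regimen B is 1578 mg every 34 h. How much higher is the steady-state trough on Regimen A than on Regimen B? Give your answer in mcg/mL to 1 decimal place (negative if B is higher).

Regimen A: f = (1/2)^(47/14) ≈ 0.0976; Cmin,ss = (1198/155)·f/(1−f) ≈ 0.836 mcg/mL.
Regimen B: f = (1/2)^(34/14) ≈ 0.1857; Cmin,ss = (1578/155)·f/(1−f) ≈ 2.322 mcg/mL.
Difference ≈ 0.836 − 2.322 ≈ -1.486 mcg/mL.

-1.5 mcg/mL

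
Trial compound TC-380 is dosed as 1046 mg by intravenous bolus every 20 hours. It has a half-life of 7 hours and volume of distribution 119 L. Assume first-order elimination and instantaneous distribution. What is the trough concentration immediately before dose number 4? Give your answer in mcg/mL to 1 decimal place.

1.4 mcg/mL

f = (1/2)^(τ/t½) = (1/2)^(20/7) ≈ 0.1380.
C₀ = D/Vd = 1046/119 ≈ 8.790 mcg/mL.
Before the 4th dose, 3 doses have been given. Superposition: Cmin = C₀·(f + f² + … + f^3).
≈ 8.790 × (0.1380 + 0.0190 + 0.0026) ≈ 8.790 × 0.1596 ≈ 1.403 mcg/mL.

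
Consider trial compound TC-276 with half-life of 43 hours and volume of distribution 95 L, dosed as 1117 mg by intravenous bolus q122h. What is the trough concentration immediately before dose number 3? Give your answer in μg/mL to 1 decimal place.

f = (1/2)^(τ/t½) = (1/2)^(122/43) ≈ 0.1399.
C₀ = D/Vd = 1117/95 ≈ 11.758 μg/mL.
Before the 3rd dose, 2 doses have been given. Superposition: Cmin = C₀·(f + f²).
≈ 11.758 × (0.1399 + 0.0196) ≈ 11.758 × 0.1595 ≈ 1.875 μg/mL.

1.9 μg/mL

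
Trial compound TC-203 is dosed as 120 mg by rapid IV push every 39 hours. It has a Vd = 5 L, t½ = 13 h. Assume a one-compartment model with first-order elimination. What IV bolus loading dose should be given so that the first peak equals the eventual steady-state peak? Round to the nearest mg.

f = (1/2)^(39/13) ≈ 0.125000; accumulation ratio R = 1/(1−f) ≈ 1.14286.
Loading dose to hit Cmax,ss on first dose: D_load = D_maint·R ≈ 120 × 1.14286 ≈ 137.14 mg.

137 mg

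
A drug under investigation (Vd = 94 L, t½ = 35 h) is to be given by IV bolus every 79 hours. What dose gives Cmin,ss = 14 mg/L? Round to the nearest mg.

4975 mg

τ/t½ = 79/35 ≈ 2.2571, so f = (1/2)^(79/35) ≈ 0.209186.
Cmin,ss = (D/Vd)·f/(1−f), so D = Cmin,ss·Vd·(1−f)/f.
D = 14 × 94 × (1−f)/f ≈ 14 × 94 × 3.78043 ≈ 4975.05 mg.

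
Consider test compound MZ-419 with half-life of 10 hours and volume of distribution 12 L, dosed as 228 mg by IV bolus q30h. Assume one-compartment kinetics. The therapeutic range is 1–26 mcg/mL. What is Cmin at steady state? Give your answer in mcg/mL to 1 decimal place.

The dosing interval is 3 half-lives, so f = 2^(−3) = 0.125.
Accumulation ratio R = 1/(1 − f) = 1/0.875 = 8/7.
Single-dose peak C₀ = D/Vd = 228/12 = 19 mcg/mL.
Steady-state peak Cmax,ss = C₀·R = 19 × 8/7 ≈ 21.714 mcg/mL.
Steady-state trough Cmin,ss = Cmax,ss·f ≈ 21.714 × 0.125 ≈ 2.714 mcg/mL.
Trough 2.7 mcg/mL vs MEC 1 mcg/mL: adequate.

2.7 mcg/mL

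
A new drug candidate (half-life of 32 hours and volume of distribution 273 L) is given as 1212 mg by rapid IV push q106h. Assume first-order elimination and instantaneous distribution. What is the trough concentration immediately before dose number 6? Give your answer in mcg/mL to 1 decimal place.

0.5 mcg/mL

f = (1/2)^(τ/t½) = (1/2)^(106/32) ≈ 0.1007.
C₀ = D/Vd = 1212/273 ≈ 4.440 mcg/mL.
Before the 6th dose, 5 doses have been given. Superposition: Cmin = C₀·(f + f² + … + f^5).
≈ 4.440 × (0.1007 + 0.0101 + 0.0010 + 0.0001 + 0.0000) ≈ 4.440 × 0.1119 ≈ 0.497 mcg/mL.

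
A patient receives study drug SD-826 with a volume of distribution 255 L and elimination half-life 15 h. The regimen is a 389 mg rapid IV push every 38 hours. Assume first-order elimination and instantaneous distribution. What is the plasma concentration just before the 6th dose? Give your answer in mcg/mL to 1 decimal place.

f = (1/2)^(τ/t½) = (1/2)^(38/15) ≈ 0.1727.
C₀ = D/Vd = 389/255 ≈ 1.525 mcg/mL.
Before the 6th dose, 5 doses have been given. Superposition: Cmin = C₀·(f + f² + … + f^5).
≈ 1.525 × (0.1727 + 0.0298 + 0.0052 + 0.0009 + 0.0002) ≈ 1.525 × 0.2088 ≈ 0.318 mcg/mL.

0.3 mcg/mL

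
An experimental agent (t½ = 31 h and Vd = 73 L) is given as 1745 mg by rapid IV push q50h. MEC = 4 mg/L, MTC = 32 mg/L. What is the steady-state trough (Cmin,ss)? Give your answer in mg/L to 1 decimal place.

11.6 mg/L

Over one 50-h interval, 50/31 ≈ 1.6129 half-lives elapse, leaving f ≈ 0.3269 of each dose.
Each bolus raises the concentration by D/Vd = 1745/73 ≈ 23.904 mg/L.
Steady-state trough Cmin,ss = C₀·f/(1−f) ≈ 23.904 × 0.3269/0.6731 ≈ 11.609 mg/L.
Trough 11.6 mg/L vs MEC 4 mg/L: adequate.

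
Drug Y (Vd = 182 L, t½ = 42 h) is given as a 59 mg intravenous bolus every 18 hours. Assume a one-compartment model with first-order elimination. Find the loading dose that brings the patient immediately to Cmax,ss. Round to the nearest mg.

f = (1/2)^(18/42) ≈ 0.742997; accumulation ratio R = 1/(1−f) ≈ 3.89101.
Loading dose to hit Cmax,ss on first dose: D_load = D_maint·R ≈ 59 × 3.89101 ≈ 229.57 mg.

230 mg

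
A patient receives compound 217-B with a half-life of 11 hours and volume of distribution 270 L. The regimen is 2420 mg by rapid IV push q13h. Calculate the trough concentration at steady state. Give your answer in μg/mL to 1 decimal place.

7.1 μg/mL

k = ln2/t½ = ln2/11 ≈ 0.063013 h⁻¹; fraction remaining f = e^(−kτ) = e^(−0.063013×13) ≈ 0.4408.
At steady state, accumulation factor R = 1/(1 − e^(−kτ)) ≈ 1.7883.
Each bolus raises the concentration by D/Vd = 2420/270 ≈ 8.963 μg/mL.
Cmax,ss = C₀/(1 − f) ≈ 8.963/0.5592 ≈ 16.028 μg/mL.
One interval later, Cmin,ss = Cmax,ss·e^(−kτ) ≈ 16.028 × 0.4408 ≈ 7.065 μg/mL.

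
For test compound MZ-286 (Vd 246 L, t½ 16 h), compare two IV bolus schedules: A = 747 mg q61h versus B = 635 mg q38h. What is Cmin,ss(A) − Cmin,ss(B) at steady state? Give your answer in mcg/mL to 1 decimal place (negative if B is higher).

Regimen A: f = (1/2)^(61/16) ≈ 0.0712; Cmin,ss = (747/246)·f/(1−f) ≈ 0.233 mcg/mL.
Regimen B: f = (1/2)^(38/16) ≈ 0.1928; Cmin,ss = (635/246)·f/(1−f) ≈ 0.617 mcg/mL.
Difference ≈ 0.233 − 0.617 ≈ -0.384 mcg/mL.

-0.4 mcg/mL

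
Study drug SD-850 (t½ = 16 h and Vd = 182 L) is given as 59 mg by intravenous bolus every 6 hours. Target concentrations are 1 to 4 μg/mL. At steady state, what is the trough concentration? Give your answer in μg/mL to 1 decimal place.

τ/t½ = 6/16 ≈ 0.375, so fraction remaining f = (1/2)^(6/16) ≈ 0.7711.
Accumulation ratio R = 1/(1 − f) ≈ 1/0.2289 ≈ 4.3687.
Each bolus raises the concentration by D/Vd = 59/182 ≈ 0.324 μg/mL.
Steady-state peak Cmax,ss = C₀·R ≈ 0.324 × 4.3687 ≈ 1.415 μg/mL.
Steady-state trough Cmin,ss = Cmax,ss·f ≈ 1.415 × 0.7711 ≈ 1.091 μg/mL.
Trough 1.1 μg/mL vs MEC 1 μg/mL: adequate.

1.1 μg/mL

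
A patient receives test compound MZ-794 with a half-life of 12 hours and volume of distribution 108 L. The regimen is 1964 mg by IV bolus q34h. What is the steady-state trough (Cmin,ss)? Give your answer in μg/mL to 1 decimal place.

3.0 μg/mL

k = ln2/t½ = ln2/12 ≈ 0.057762 h⁻¹; fraction remaining f = e^(−kτ) = e^(−0.057762×34) ≈ 0.1403.
Single-dose peak C₀ = D/Vd = 1964/108 ≈ 18.185 μg/mL.
Steady-state trough Cmin,ss = C₀·f/(1−f) ≈ 18.185 × 0.1403/0.8597 ≈ 2.968 μg/mL.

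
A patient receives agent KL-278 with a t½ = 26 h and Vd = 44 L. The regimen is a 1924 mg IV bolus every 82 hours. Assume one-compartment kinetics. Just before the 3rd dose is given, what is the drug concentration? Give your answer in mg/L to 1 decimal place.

5.5 mg/L

f = (1/2)^(τ/t½) = (1/2)^(82/26) ≈ 0.1124.
C₀ = D/Vd = 1924/44 ≈ 43.727 mg/L.
Before the 3rd dose, 2 doses have been given. Superposition: Cmin = C₀·(f + f²).
≈ 43.727 × (0.1124 + 0.0126) ≈ 43.727 × 0.1250 ≈ 5.466 mg/L.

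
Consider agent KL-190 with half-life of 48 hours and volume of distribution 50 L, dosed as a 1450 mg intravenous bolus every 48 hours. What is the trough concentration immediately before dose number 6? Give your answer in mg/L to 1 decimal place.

f = (1/2)^(τ/t½) = (1/2)^(48/48) ≈ 0.5000.
C₀ = D/Vd = 1450/50 ≈ 29.000 mg/L.
Before the 6th dose, 5 doses have been given. Superposition: Cmin = C₀·(f + f² + … + f^5).
≈ 29.000 × (0.5000 + 0.2500 + 0.1250 + 0.0625 + 0.0313) ≈ 29.000 × 0.9688 ≈ 28.095 mg/L.

28.1 mg/L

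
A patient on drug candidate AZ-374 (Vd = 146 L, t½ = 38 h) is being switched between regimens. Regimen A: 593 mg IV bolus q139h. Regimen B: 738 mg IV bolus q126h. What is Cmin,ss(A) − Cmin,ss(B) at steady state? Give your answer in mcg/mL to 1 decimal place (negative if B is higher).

Regimen A: f = (1/2)^(139/38) ≈ 0.0792; Cmin,ss = (593/146)·f/(1−f) ≈ 0.349 mcg/mL.
Regimen B: f = (1/2)^(126/38) ≈ 0.1004; Cmin,ss = (738/146)·f/(1−f) ≈ 0.564 mcg/mL.
Difference ≈ 0.349 − 0.564 ≈ -0.215 mcg/mL.

-0.2 mcg/mL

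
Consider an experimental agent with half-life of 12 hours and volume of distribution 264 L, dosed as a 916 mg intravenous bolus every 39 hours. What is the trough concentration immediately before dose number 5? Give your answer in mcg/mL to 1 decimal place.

f = (1/2)^(τ/t½) = (1/2)^(39/12) ≈ 0.1051.
C₀ = D/Vd = 916/264 ≈ 3.470 mcg/mL.
Before the 5th dose, 4 doses have been given. Superposition: Cmin = C₀·(f + f² + … + f^4).
≈ 3.470 × (0.1051 + 0.0110 + 0.0012 + 0.0001) ≈ 3.470 × 0.1174 ≈ 0.407 mcg/mL.

0.4 mcg/mL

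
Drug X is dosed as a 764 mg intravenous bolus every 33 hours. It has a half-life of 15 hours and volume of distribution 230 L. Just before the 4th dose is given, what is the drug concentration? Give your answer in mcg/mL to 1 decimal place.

0.9 mcg/mL

f = (1/2)^(τ/t½) = (1/2)^(33/15) ≈ 0.2176.
C₀ = D/Vd = 764/230 ≈ 3.322 mcg/mL.
Before the 4th dose, 3 doses have been given. Superposition: Cmin = C₀·(f + f² + … + f^3).
≈ 3.322 × (0.2176 + 0.0473 + 0.0103) ≈ 3.322 × 0.2752 ≈ 0.914 mcg/mL.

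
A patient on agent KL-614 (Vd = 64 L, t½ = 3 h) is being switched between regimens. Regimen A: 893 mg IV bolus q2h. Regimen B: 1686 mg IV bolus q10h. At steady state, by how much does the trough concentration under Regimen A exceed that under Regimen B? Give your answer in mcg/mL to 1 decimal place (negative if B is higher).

20.9 mcg/mL

Regimen A: f = (1/2)^(2/3) ≈ 0.6300; Cmin,ss = (893/64)·f/(1−f) ≈ 23.758 mcg/mL.
Regimen B: f = (1/2)^(10/3) ≈ 0.0992; Cmin,ss = (1686/64)·f/(1−f) ≈ 2.901 mcg/mL.
Difference ≈ 23.758 − 2.901 ≈ 20.857 mcg/mL.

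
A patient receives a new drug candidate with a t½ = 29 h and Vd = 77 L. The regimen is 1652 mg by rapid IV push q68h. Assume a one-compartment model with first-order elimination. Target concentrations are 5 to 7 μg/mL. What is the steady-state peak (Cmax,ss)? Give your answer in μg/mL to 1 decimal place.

26.7 μg/mL

Over one 68-h interval, 68/29 ≈ 2.3448 half-lives elapse, leaving f ≈ 0.1969 of each dose.
Accumulation ratio R = 1/(1 − f) ≈ 1/0.8031 ≈ 1.2452.
Each bolus raises the concentration by D/Vd = 1652/77 ≈ 21.455 μg/mL.
Cmax,ss = C₀/(1 − f) ≈ 21.455/0.8031 ≈ 26.715 μg/mL.
Peak 26.7 μg/mL vs MTC 7 μg/mL: exceeds toxic threshold.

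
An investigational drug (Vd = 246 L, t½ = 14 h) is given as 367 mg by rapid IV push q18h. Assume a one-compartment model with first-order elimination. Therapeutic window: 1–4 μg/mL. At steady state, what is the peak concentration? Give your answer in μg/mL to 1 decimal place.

2.5 μg/mL

τ/t½ = 18/14 ≈ 1.2857, so fraction remaining f = (1/2)^(18/14) ≈ 0.4102.
At steady state, accumulation factor R = 1/(1 − e^(−kτ)) ≈ 1.6955.
Each bolus raises the concentration by D/Vd = 367/246 ≈ 1.492 μg/mL.
Cmax,ss = C₀/(1 − f) ≈ 1.492/0.5898 ≈ 2.530 μg/mL.
Peak 2.5 μg/mL vs MTC 4 μg/mL: below toxic threshold.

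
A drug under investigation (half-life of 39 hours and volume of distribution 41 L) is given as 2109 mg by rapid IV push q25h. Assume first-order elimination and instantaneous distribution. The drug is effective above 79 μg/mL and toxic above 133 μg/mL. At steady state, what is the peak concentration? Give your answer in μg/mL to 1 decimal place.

τ/t½ = 25/39 ≈ 0.64103, so fraction remaining f = (1/2)^(25/39) ≈ 0.6413.
At steady state, accumulation factor R = 1/(1 − e^(−kτ)) ≈ 2.7878.
Each bolus raises the concentration by D/Vd = 2109/41 ≈ 51.439 μg/mL.
Steady-state peak Cmax,ss = C₀·R ≈ 51.439 × 2.7878 ≈ 143.402 μg/mL.
Peak 143.4 μg/mL vs MTC 133 μg/mL: exceeds toxic threshold.

143.4 μg/mL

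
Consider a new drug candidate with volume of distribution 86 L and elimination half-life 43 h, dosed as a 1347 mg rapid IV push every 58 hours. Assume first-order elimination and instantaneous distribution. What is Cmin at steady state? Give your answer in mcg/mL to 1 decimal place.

k = ln2/t½ = ln2/43 ≈ 0.016120 h⁻¹; fraction remaining f = e^(−kτ) = e^(−0.016120×58) ≈ 0.3926.
At steady state, accumulation factor R = 1/(1 − e^(−kτ)) ≈ 1.6464.
Single-dose peak C₀ = D/Vd = 1347/86 ≈ 15.663 mcg/mL.
Steady-state peak Cmax,ss = C₀·R ≈ 15.663 × 1.6464 ≈ 25.788 mcg/mL.
Steady-state trough Cmin,ss = Cmax,ss·f ≈ 25.788 × 0.3926 ≈ 10.124 mcg/mL.

10.1 mcg/mL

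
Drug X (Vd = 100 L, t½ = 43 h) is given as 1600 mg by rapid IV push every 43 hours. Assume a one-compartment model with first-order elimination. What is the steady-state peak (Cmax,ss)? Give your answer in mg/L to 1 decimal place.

The dosing interval is 1 half-life, so f = 2^(−1) = 0.5.
Accumulation ratio R = 1/(1 − f) = 1/0.5 = 2/1.
Single-dose peak C₀ = D/Vd = 1600/100 = 16 mg/L.
Steady-state peak Cmax,ss = C₀·R = 16 × 2/1 ≈ 32.000 mg/L.

32.0 mg/L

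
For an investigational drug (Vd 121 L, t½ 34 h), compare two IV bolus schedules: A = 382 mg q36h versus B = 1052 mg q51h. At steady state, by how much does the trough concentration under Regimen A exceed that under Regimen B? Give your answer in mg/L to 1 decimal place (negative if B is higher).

-1.8 mg/L

Regimen A: f = (1/2)^(36/34) ≈ 0.4800; Cmin,ss = (382/121)·f/(1−f) ≈ 2.914 mg/L.
Regimen B: f = (1/2)^(51/34) ≈ 0.3536; Cmin,ss = (1052/121)·f/(1−f) ≈ 4.756 mg/L.
Difference ≈ 2.914 − 4.756 ≈ -1.842 mg/L.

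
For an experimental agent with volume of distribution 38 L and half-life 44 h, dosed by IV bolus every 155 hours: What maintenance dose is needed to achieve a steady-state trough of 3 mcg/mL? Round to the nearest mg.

1196 mg

τ/t½ = 155/44 ≈ 3.5227, so f = (1/2)^(155/44) ≈ 0.087007.
Cmin,ss = (D/Vd)·f/(1−f), so D = Cmin,ss·Vd·(1−f)/f.
D = 3 × 38 × (1−f)/f ≈ 3 × 38 × 10.49333 ≈ 1196.24 mg.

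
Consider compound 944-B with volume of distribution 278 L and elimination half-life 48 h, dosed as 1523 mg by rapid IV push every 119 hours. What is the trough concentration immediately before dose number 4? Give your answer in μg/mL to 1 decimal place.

f = (1/2)^(τ/t½) = (1/2)^(119/48) ≈ 0.1793.
C₀ = D/Vd = 1523/278 ≈ 5.478 μg/mL.
Before the 4th dose, 3 doses have been given. Superposition: Cmin = C₀·(f + f² + … + f^3).
≈ 5.478 × (0.1793 + 0.0321 + 0.0058) ≈ 5.478 × 0.2172 ≈ 1.190 μg/mL.

1.2 μg/mL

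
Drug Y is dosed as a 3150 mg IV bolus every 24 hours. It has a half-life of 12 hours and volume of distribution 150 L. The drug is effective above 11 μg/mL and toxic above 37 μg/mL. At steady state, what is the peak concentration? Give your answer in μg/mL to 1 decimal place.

The dosing interval is 2 half-lives, so f = 2^(−2) = 0.25.
Accumulation ratio R = 1/(1 − f) = 1/0.75 = 4/3.
Single-dose peak C₀ = D/Vd = 3150/150 = 21 μg/mL.
Steady-state peak Cmax,ss = C₀·R = 21 × 4/3 ≈ 28.000 μg/mL.
Peak 28.0 μg/mL vs MTC 37 μg/mL: below toxic threshold.

28.0 μg/mL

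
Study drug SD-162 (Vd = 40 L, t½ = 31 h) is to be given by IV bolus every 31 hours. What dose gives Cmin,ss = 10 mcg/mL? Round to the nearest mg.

400 mg

τ/t½ = 31/31 ≈ 1, so f = (1/2)^(31/31) ≈ 0.500000.
Cmin,ss = (D/Vd)·f/(1−f), so D = Cmin,ss·Vd·(1−f)/f.
D = 10 × 40 × (1−f)/f ≈ 10 × 40 × 1.00000 ≈ 400.00 mg.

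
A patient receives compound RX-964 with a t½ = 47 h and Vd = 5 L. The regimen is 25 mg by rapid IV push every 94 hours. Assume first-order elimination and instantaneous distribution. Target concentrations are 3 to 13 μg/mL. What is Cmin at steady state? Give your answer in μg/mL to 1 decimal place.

The dosing interval is 2 half-lives, so f = 2^(−2) = 0.25.
At steady state, R = 1/(1 − 0.25) = 4/3.
Single-dose peak C₀ = D/Vd = 25/5 = 5 μg/mL.
Steady-state peak Cmax,ss = C₀·R = 5 × 4/3 ≈ 6.667 μg/mL.
Steady-state trough Cmin,ss = Cmax,ss·f ≈ 6.667 × 0.25 ≈ 1.667 μg/mL.
Trough 1.7 μg/mL vs MEC 3 μg/mL: subtherapeutic.

1.7 μg/mL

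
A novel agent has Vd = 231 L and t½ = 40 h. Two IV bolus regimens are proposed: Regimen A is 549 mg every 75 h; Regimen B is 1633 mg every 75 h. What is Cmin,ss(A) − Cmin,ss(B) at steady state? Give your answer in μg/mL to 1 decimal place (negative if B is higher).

-1.8 μg/mL

Regimen A: f = (1/2)^(75/40) ≈ 0.2726; Cmin,ss = (549/231)·f/(1−f) ≈ 0.891 μg/mL.
Regimen B: f = (1/2)^(75/40) ≈ 0.2726; Cmin,ss = (1633/231)·f/(1−f) ≈ 2.649 μg/mL.
Difference ≈ 0.891 − 2.649 ≈ -1.758 μg/mL.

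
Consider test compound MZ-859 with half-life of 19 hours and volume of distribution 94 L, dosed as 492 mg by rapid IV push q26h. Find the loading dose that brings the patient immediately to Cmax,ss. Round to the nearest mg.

803 mg

f = (1/2)^(26/19) ≈ 0.387315; accumulation ratio R = 1/(1−f) ≈ 1.63216.
Loading dose to hit Cmax,ss on first dose: D_load = D_maint·R ≈ 492 × 1.63216 ≈ 803.02 mg.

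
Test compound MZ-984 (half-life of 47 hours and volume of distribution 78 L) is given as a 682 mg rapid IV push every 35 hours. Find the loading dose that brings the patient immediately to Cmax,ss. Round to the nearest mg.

f = (1/2)^(35/47) ≈ 0.596800; accumulation ratio R = 1/(1−f) ≈ 2.48016.
Loading dose to hit Cmax,ss on first dose: D_load = D_maint·R ≈ 682 × 2.48016 ≈ 1691.47 mg.

1691 mg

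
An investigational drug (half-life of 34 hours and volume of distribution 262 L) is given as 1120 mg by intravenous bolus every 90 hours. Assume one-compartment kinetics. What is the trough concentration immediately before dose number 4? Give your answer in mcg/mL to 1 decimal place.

0.8 mcg/mL

f = (1/2)^(τ/t½) = (1/2)^(90/34) ≈ 0.1596.
C₀ = D/Vd = 1120/262 ≈ 4.275 mcg/mL.
Before the 4th dose, 3 doses have been given. Superposition: Cmin = C₀·(f + f² + … + f^3).
≈ 4.275 × (0.1596 + 0.0255 + 0.0041) ≈ 4.275 × 0.1892 ≈ 0.809 mcg/mL.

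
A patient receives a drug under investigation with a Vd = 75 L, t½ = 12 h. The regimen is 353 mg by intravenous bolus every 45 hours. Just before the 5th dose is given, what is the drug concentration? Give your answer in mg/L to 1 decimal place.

f = (1/2)^(τ/t½) = (1/2)^(45/12) ≈ 0.0743.
C₀ = D/Vd = 353/75 ≈ 4.707 mg/L.
Before the 5th dose, 4 doses have been given. Superposition: Cmin = C₀·(f + f² + … + f^4).
≈ 4.707 × (0.0743 + 0.0055 + 0.0004 + 0.0000) ≈ 4.707 × 0.0802 ≈ 0.378 mg/L.

0.4 mg/L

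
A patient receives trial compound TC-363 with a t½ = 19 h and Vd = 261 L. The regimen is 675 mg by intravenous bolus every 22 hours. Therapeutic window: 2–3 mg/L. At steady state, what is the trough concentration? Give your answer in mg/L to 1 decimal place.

τ/t½ = 22/19 ≈ 1.1579, so fraction remaining f = (1/2)^(22/19) ≈ 0.4482.
Accumulation ratio R = 1/(1 − f) ≈ 1/0.5518 ≈ 1.8123.
Each bolus raises the concentration by D/Vd = 675/261 ≈ 2.586 mg/L.
Cmax,ss = C₀/(1 − f) ≈ 2.586/0.5518 ≈ 4.686 mg/L.
One interval later, Cmin,ss = Cmax,ss·e^(−kτ) ≈ 4.686 × 0.4482 ≈ 2.100 mg/L.
Trough 2.1 mg/L vs MEC 2 mg/L: adequate.

2.1 mg/L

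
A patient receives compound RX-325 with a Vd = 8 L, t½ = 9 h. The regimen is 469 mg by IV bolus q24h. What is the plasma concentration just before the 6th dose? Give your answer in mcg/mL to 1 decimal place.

11.0 mcg/mL

f = (1/2)^(τ/t½) = (1/2)^(24/9) ≈ 0.1575.
C₀ = D/Vd = 469/8 ≈ 58.625 mcg/mL.
Before the 6th dose, 5 doses have been given. Superposition: Cmin = C₀·(f + f² + … + f^5).
≈ 58.625 × (0.1575 + 0.0248 + 0.0039 + 0.0006 + 0.0001) ≈ 58.625 × 0.1869 ≈ 10.957 mcg/mL.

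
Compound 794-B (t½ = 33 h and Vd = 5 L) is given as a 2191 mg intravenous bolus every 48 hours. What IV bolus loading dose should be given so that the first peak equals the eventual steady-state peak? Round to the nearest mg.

3450 mg

f = (1/2)^(48/33) ≈ 0.364870; accumulation ratio R = 1/(1−f) ≈ 1.57448.
Loading dose to hit Cmax,ss on first dose: D_load = D_maint·R ≈ 2191 × 1.57448 ≈ 3449.69 mg.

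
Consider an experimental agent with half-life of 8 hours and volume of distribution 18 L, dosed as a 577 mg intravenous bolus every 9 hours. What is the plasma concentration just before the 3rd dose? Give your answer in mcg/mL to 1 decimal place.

21.4 mcg/mL

f = (1/2)^(τ/t½) = (1/2)^(9/8) ≈ 0.4585.
C₀ = D/Vd = 577/18 ≈ 32.056 mcg/mL.
Before the 3rd dose, 2 doses have been given. Superposition: Cmin = C₀·(f + f²).
≈ 32.056 × (0.4585 + 0.2102) ≈ 32.056 × 0.6687 ≈ 21.436 mcg/mL.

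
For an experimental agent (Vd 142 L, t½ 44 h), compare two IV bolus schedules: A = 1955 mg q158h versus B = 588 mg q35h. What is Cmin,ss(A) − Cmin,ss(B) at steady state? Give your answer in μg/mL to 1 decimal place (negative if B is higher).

Regimen A: f = (1/2)^(158/44) ≈ 0.0830; Cmin,ss = (1955/142)·f/(1−f) ≈ 1.246 μg/mL.
Regimen B: f = (1/2)^(35/44) ≈ 0.5762; Cmin,ss = (588/142)·f/(1−f) ≈ 5.630 μg/mL.
Difference ≈ 1.246 − 5.630 ≈ -4.384 μg/mL.

-4.4 μg/mL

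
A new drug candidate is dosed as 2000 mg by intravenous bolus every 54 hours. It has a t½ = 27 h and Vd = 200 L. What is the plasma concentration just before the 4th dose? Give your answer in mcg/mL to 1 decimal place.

3.3 mcg/mL

f = (1/2)^(τ/t½) = (1/2)^(54/27) ≈ 0.2500.
C₀ = D/Vd = 2000/200 ≈ 10.000 mcg/mL.
Before the 4th dose, 3 doses have been given. Superposition: Cmin = C₀·(f + f² + … + f^3).
≈ 10.000 × (0.2500 + 0.0625 + 0.0156) ≈ 10.000 × 0.3281 ≈ 3.281 mcg/mL.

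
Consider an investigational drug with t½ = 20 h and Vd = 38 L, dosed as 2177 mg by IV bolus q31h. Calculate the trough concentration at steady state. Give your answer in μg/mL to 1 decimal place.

29.7 μg/mL

k = ln2/t½ = ln2/20 ≈ 0.034657 h⁻¹; fraction remaining f = e^(−kτ) = e^(−0.034657×31) ≈ 0.3415.
At steady state, accumulation factor R = 1/(1 − e^(−kτ)) ≈ 1.5186.
Each bolus raises the concentration by D/Vd = 2177/38 ≈ 57.289 μg/mL.
Steady-state peak Cmax,ss = C₀·R ≈ 57.289 × 1.5186 ≈ 86.999 μg/mL.
One interval later, Cmin,ss = Cmax,ss·e^(−kτ) ≈ 86.999 × 0.3415 ≈ 29.710 μg/mL.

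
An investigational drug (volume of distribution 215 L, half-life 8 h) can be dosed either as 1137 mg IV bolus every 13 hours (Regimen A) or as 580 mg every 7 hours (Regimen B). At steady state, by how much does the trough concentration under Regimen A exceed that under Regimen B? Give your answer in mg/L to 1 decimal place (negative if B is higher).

Regimen A: f = (1/2)^(13/8) ≈ 0.3242; Cmin,ss = (1137/215)·f/(1−f) ≈ 2.537 mg/L.
Regimen B: f = (1/2)^(7/8) ≈ 0.5453; Cmin,ss = (580/215)·f/(1−f) ≈ 3.235 mg/L.
Difference ≈ 2.537 − 3.235 ≈ -0.698 mg/L.

-0.7 mg/L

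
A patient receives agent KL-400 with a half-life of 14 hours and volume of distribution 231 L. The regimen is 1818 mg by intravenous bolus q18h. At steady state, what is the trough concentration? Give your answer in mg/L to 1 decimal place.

5.5 mg/L

Over one 18-h interval, 18/14 ≈ 1.2857 half-lives elapse, leaving f ≈ 0.4102 of each dose.
Accumulation ratio R = 1/(1 − f) ≈ 1/0.5898 ≈ 1.6955.
Each bolus raises the concentration by D/Vd = 1818/231 ≈ 7.870 mg/L.
Cmax,ss = C₀/(1 − f) ≈ 7.870/0.5898 ≈ 13.344 mg/L.
One interval later, Cmin,ss = Cmax,ss·e^(−kτ) ≈ 13.344 × 0.4102 ≈ 5.474 mg/L.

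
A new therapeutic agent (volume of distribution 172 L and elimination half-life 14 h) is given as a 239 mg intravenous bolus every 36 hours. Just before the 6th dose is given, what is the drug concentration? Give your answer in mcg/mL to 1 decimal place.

0.3 mcg/mL

f = (1/2)^(τ/t½) = (1/2)^(36/14) ≈ 0.1682.
C₀ = D/Vd = 239/172 ≈ 1.390 mcg/mL.
Before the 6th dose, 5 doses have been given. Superposition: Cmin = C₀·(f + f² + … + f^5).
≈ 1.390 × (0.1682 + 0.0283 + 0.0048 + 0.0008 + 0.0001) ≈ 1.390 × 0.2022 ≈ 0.281 mcg/mL.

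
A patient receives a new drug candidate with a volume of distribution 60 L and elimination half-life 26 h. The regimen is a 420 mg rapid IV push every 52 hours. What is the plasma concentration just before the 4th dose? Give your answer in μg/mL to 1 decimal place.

f = (1/2)^(τ/t½) = (1/2)^(52/26) ≈ 0.2500.
C₀ = D/Vd = 420/60 ≈ 7.000 μg/mL.
Before the 4th dose, 3 doses have been given. Superposition: Cmin = C₀·(f + f² + … + f^3).
≈ 7.000 × (0.2500 + 0.0625 + 0.0156) ≈ 7.000 × 0.3281 ≈ 2.297 μg/mL.

2.3 μg/mL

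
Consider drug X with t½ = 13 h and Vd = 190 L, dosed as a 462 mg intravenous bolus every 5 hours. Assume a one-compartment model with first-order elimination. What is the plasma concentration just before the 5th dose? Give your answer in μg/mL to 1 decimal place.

5.2 μg/mL

f = (1/2)^(τ/t½) = (1/2)^(5/13) ≈ 0.7660.
C₀ = D/Vd = 462/190 ≈ 2.432 μg/mL.
Before the 5th dose, 4 doses have been given. Superposition: Cmin = C₀·(f + f² + … + f^4).
≈ 2.432 × (0.7660 + 0.5868 + 0.4495 + 0.3443) ≈ 2.432 × 2.1466 ≈ 5.221 μg/mL.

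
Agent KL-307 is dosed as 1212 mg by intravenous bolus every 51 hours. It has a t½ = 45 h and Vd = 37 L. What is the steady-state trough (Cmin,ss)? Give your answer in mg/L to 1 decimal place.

27.4 mg/L

k = ln2/t½ = ln2/45 ≈ 0.015403 h⁻¹; fraction remaining f = e^(−kτ) = e^(−0.015403×51) ≈ 0.4559.
At steady state, accumulation factor R = 1/(1 − e^(−kτ)) ≈ 1.8379.
Single-dose peak C₀ = D/Vd = 1212/37 ≈ 32.757 mg/L.
Steady-state peak Cmax,ss = C₀·R ≈ 32.757 × 1.8379 ≈ 60.204 mg/L.
Steady-state trough Cmin,ss = Cmax,ss·f ≈ 60.204 × 0.4559 ≈ 27.447 mg/L.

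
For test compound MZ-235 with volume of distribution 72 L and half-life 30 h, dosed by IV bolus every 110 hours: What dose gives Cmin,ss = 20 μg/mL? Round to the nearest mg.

τ/t½ = 110/30 ≈ 3.6667, so f = (1/2)^(110/30) ≈ 0.078745.
Cmin,ss = (D/Vd)·f/(1−f), so D = Cmin,ss·Vd·(1−f)/f.
D = 20 × 72 × (1−f)/f ≈ 20 × 72 × 11.69922 ≈ 16846.88 mg.

16847 mg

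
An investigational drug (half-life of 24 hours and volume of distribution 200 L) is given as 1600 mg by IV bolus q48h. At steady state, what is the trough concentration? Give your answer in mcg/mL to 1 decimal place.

2.7 mcg/mL

The dosing interval is 2 half-lives, so f = 2^(−2) = 0.25.
At steady state, R = 1/(1 − 0.25) = 4/3.
Single-dose peak C₀ = D/Vd = 1600/200 = 8 mcg/mL.
Steady-state peak Cmax,ss = C₀·R = 8 × 4/3 ≈ 10.667 mcg/mL.
Steady-state trough Cmin,ss = Cmax,ss·f ≈ 10.667 × 0.25 ≈ 2.667 mcg/mL.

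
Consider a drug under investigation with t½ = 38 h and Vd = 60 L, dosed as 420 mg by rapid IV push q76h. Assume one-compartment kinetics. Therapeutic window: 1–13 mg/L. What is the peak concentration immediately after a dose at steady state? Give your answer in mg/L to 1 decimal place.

The dosing interval is 2 half-lives, so f = 2^(−2) = 0.25.
Accumulation ratio R = 1/(1 − f) = 1/0.75 = 4/3.
Single-dose peak C₀ = D/Vd = 420/60 = 7 mg/L.
Steady-state peak Cmax,ss = C₀·R = 7 × 4/3 ≈ 9.333 mg/L.
Peak 9.3 mg/L vs MTC 13 mg/L: below toxic threshold.

9.3 mg/L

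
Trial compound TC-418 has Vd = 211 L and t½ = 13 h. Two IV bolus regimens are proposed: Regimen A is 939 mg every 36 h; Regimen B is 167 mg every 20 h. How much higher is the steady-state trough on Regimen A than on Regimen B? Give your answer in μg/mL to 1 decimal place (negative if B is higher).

Regimen A: f = (1/2)^(36/13) ≈ 0.1467; Cmin,ss = (939/211)·f/(1−f) ≈ 0.765 μg/mL.
Regimen B: f = (1/2)^(20/13) ≈ 0.3443; Cmin,ss = (167/211)·f/(1−f) ≈ 0.416 μg/mL.
Difference ≈ 0.765 − 0.416 ≈ 0.349 μg/mL.

0.3 μg/mL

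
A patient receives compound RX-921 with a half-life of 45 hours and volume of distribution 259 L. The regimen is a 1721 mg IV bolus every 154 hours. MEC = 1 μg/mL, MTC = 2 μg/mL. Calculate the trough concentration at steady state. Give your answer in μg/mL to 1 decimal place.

Over one 154-h interval, 154/45 ≈ 3.4222 half-lives elapse, leaving f ≈ 0.0933 of each dose.
Accumulation ratio R = 1/(1 − f) ≈ 1/0.9067 ≈ 1.1029.
Single-dose peak C₀ = D/Vd = 1721/259 ≈ 6.645 μg/mL.
Cmax,ss = C₀/(1 − f) ≈ 6.645/0.9067 ≈ 7.329 μg/mL.
One interval later, Cmin,ss = Cmax,ss·e^(−kτ) ≈ 7.329 × 0.0933 ≈ 0.684 μg/mL.
Trough 0.7 μg/mL vs MEC 1 μg/mL: subtherapeutic.

0.7 μg/mL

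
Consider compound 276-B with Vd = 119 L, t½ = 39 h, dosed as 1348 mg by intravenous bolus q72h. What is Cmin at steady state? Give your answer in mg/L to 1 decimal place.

4.4 mg/L

k = ln2/t½ = ln2/39 ≈ 0.017773 h⁻¹; fraction remaining f = e^(−kτ) = e^(−0.017773×72) ≈ 0.2781.
Accumulation ratio R = 1/(1 − f) ≈ 1/0.7219 ≈ 1.3852.
Each bolus raises the concentration by D/Vd = 1348/119 ≈ 11.328 mg/L.
Cmax,ss = C₀/(1 − f) ≈ 11.328/0.7219 ≈ 15.692 mg/L.
One interval later, Cmin,ss = Cmax,ss·e^(−kτ) ≈ 15.692 × 0.2781 ≈ 4.364 mg/L.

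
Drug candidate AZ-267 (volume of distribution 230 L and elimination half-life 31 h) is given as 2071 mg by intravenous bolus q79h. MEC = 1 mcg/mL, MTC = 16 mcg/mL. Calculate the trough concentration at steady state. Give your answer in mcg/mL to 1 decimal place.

1.9 mcg/mL

k = ln2/t½ = ln2/31 ≈ 0.022360 h⁻¹; fraction remaining f = e^(−kτ) = e^(−0.022360×79) ≈ 0.1709.
Each bolus raises the concentration by D/Vd = 2071/230 ≈ 9.004 mcg/mL.
Steady-state trough Cmin,ss = C₀·f/(1−f) ≈ 9.004 × 0.1709/0.8291 ≈ 1.856 mcg/mL.
Trough 1.9 mcg/mL vs MEC 1 mcg/mL: adequate.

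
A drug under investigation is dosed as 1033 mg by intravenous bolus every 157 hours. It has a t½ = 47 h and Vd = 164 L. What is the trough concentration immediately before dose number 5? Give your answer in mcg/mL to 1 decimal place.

f = (1/2)^(τ/t½) = (1/2)^(157/47) ≈ 0.0987.
C₀ = D/Vd = 1033/164 ≈ 6.299 mcg/mL.
Before the 5th dose, 4 doses have been given. Superposition: Cmin = C₀·(f + f² + … + f^4).
≈ 6.299 × (0.0987 + 0.0097 + 0.0010 + 0.0001) ≈ 6.299 × 0.1095 ≈ 0.690 mcg/mL.

0.7 mcg/mL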